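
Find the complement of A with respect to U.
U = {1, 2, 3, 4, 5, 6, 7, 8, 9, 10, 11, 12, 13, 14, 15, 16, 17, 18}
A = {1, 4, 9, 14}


Universal set U = {1, 2, 3, 4, 5, 6, 7, 8, 9, 10, 11, 12, 13, 14, 15, 16, 17, 18}
Set A = {1, 4, 9, 14}
A' = U \ A = elements in U but not in A
Checking each element of U:
1 (in A, exclude), 2 (not in A, include), 3 (not in A, include), 4 (in A, exclude), 5 (not in A, include), 6 (not in A, include), 7 (not in A, include), 8 (not in A, include), 9 (in A, exclude), 10 (not in A, include), 11 (not in A, include), 12 (not in A, include), 13 (not in A, include), 14 (in A, exclude), 15 (not in A, include), 16 (not in A, include), 17 (not in A, include), 18 (not in A, include)
A' = {2, 3, 5, 6, 7, 8, 10, 11, 12, 13, 15, 16, 17, 18}

{2, 3, 5, 6, 7, 8, 10, 11, 12, 13, 15, 16, 17, 18}


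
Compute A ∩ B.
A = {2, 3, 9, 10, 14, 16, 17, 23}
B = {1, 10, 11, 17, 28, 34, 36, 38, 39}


Set A = {2, 3, 9, 10, 14, 16, 17, 23}
Set B = {1, 10, 11, 17, 28, 34, 36, 38, 39}
A ∩ B includes only elements in both sets.
Check each element of A against B:
2 ✗, 3 ✗, 9 ✗, 10 ✓, 14 ✗, 16 ✗, 17 ✓, 23 ✗
A ∩ B = {10, 17}

{10, 17}


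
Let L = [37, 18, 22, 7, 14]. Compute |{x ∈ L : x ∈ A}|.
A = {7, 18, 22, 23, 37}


Set A = {7, 18, 22, 23, 37}
Candidates: [37, 18, 22, 7, 14]
Check each candidate:
37 ∈ A, 18 ∈ A, 22 ∈ A, 7 ∈ A, 14 ∉ A
Count of candidates in A: 4

4


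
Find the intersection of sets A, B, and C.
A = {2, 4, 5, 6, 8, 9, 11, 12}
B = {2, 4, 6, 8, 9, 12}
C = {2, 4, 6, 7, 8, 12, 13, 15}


Set A = {2, 4, 5, 6, 8, 9, 11, 12}
Set B = {2, 4, 6, 8, 9, 12}
Set C = {2, 4, 6, 7, 8, 12, 13, 15}
First, A ∩ B = {2, 4, 6, 8, 9, 12}
Then, (A ∩ B) ∩ C = {2, 4, 6, 8, 12}

{2, 4, 6, 8, 12}


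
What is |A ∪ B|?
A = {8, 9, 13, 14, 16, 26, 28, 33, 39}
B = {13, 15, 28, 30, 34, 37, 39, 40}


Set A = {8, 9, 13, 14, 16, 26, 28, 33, 39}, |A| = 9
Set B = {13, 15, 28, 30, 34, 37, 39, 40}, |B| = 8
A ∩ B = {13, 28, 39}, |A ∩ B| = 3
|A ∪ B| = |A| + |B| - |A ∩ B| = 9 + 8 - 3 = 14

14


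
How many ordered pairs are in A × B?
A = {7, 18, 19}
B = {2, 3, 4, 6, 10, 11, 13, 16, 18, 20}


Set A = {7, 18, 19} has 3 elements.
Set B = {2, 3, 4, 6, 10, 11, 13, 16, 18, 20} has 10 elements.
|A × B| = |A| × |B| = 3 × 10 = 30

30


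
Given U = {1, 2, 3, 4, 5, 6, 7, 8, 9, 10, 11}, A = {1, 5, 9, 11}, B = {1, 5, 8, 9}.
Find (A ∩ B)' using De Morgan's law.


U = {1, 2, 3, 4, 5, 6, 7, 8, 9, 10, 11}
A = {1, 5, 9, 11}, B = {1, 5, 8, 9}
A ∩ B = {1, 5, 9}
(A ∩ B)' = U \ (A ∩ B) = {2, 3, 4, 6, 7, 8, 10, 11}
Verification via A' ∪ B': A' = {2, 3, 4, 6, 7, 8, 10}, B' = {2, 3, 4, 6, 7, 10, 11}
A' ∪ B' = {2, 3, 4, 6, 7, 8, 10, 11} ✓

{2, 3, 4, 6, 7, 8, 10, 11}


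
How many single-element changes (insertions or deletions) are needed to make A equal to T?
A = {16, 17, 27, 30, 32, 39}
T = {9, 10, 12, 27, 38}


Set A = {16, 17, 27, 30, 32, 39}
Set T = {9, 10, 12, 27, 38}
Elements to remove from A (in A, not in T): {16, 17, 30, 32, 39} → 5 removals
Elements to add to A (in T, not in A): {9, 10, 12, 38} → 4 additions
Total edits = 5 + 4 = 9

9


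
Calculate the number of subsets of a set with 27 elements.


The set has 27 elements.
The power set contains all possible subsets.
|P(A)| = 2^|A| = 2^27 = 134217728

134217728


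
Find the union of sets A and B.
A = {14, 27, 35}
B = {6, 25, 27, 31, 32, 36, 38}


Set A = {14, 27, 35}
Set B = {6, 25, 27, 31, 32, 36, 38}
A ∪ B includes all elements in either set.
Elements from A: {14, 27, 35}
Elements from B not already included: {6, 25, 31, 32, 36, 38}
A ∪ B = {6, 14, 25, 27, 31, 32, 35, 36, 38}

{6, 14, 25, 27, 31, 32, 35, 36, 38}


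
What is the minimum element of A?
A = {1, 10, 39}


Set A = {1, 10, 39}
Elements in ascending order: 1, 10, 39
The smallest element is 1.

1


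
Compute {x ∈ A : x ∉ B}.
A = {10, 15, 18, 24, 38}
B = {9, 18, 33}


Set A = {10, 15, 18, 24, 38}
Set B = {9, 18, 33}
Check each element of A against B:
10 ∉ B (include), 15 ∉ B (include), 18 ∈ B, 24 ∉ B (include), 38 ∉ B (include)
Elements of A not in B: {10, 15, 24, 38}

{10, 15, 24, 38}


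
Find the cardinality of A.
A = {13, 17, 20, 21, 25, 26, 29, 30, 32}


Set A = {13, 17, 20, 21, 25, 26, 29, 30, 32}
Listing elements: 13, 17, 20, 21, 25, 26, 29, 30, 32
Counting: 9 elements
|A| = 9

9


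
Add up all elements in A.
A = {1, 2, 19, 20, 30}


Set A = {1, 2, 19, 20, 30}
Sum = 1 + 2 + 19 + 20 + 30 = 72

72


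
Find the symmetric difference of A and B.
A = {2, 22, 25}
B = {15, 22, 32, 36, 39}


Set A = {2, 22, 25}
Set B = {15, 22, 32, 36, 39}
A △ B = (A \ B) ∪ (B \ A)
Elements in A but not B: {2, 25}
Elements in B but not A: {15, 32, 36, 39}
A △ B = {2, 15, 25, 32, 36, 39}

{2, 15, 25, 32, 36, 39}


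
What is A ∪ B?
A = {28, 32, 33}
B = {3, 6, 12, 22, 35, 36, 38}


Set A = {28, 32, 33}
Set B = {3, 6, 12, 22, 35, 36, 38}
A ∪ B includes all elements in either set.
Elements from A: {28, 32, 33}
Elements from B not already included: {3, 6, 12, 22, 35, 36, 38}
A ∪ B = {3, 6, 12, 22, 28, 32, 33, 35, 36, 38}

{3, 6, 12, 22, 28, 32, 33, 35, 36, 38}


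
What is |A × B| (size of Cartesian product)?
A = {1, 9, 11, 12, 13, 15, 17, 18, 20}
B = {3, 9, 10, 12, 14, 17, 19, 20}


Set A = {1, 9, 11, 12, 13, 15, 17, 18, 20} has 9 elements.
Set B = {3, 9, 10, 12, 14, 17, 19, 20} has 8 elements.
|A × B| = |A| × |B| = 9 × 8 = 72

72


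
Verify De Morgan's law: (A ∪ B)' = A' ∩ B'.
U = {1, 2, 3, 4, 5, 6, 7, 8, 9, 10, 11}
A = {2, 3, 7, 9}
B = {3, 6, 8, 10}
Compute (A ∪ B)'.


U = {1, 2, 3, 4, 5, 6, 7, 8, 9, 10, 11}
A = {2, 3, 7, 9}, B = {3, 6, 8, 10}
A ∪ B = {2, 3, 6, 7, 8, 9, 10}
(A ∪ B)' = U \ (A ∪ B) = {1, 4, 5, 11}
Verification via A' ∩ B': A' = {1, 4, 5, 6, 8, 10, 11}, B' = {1, 2, 4, 5, 7, 9, 11}
A' ∩ B' = {1, 4, 5, 11} ✓

{1, 4, 5, 11}


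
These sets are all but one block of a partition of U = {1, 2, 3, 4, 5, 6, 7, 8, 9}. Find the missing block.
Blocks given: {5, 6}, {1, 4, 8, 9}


U = {1, 2, 3, 4, 5, 6, 7, 8, 9}
Shown blocks: {5, 6}, {1, 4, 8, 9}
A partition's blocks are pairwise disjoint and cover U, so the missing block = U \ (union of shown blocks).
Union of shown blocks: {1, 4, 5, 6, 8, 9}
Missing block = U \ (union) = {2, 3, 7}

{2, 3, 7}


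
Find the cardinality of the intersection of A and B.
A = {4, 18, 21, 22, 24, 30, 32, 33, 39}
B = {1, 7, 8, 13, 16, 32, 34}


Set A = {4, 18, 21, 22, 24, 30, 32, 33, 39}
Set B = {1, 7, 8, 13, 16, 32, 34}
A ∩ B = {32}
|A ∩ B| = 1

1


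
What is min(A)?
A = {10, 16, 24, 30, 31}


Set A = {10, 16, 24, 30, 31}
Elements in ascending order: 10, 16, 24, 30, 31
The smallest element is 10.

10


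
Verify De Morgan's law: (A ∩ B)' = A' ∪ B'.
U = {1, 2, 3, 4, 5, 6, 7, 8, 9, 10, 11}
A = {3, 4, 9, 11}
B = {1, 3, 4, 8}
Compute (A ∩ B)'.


U = {1, 2, 3, 4, 5, 6, 7, 8, 9, 10, 11}
A = {3, 4, 9, 11}, B = {1, 3, 4, 8}
A ∩ B = {3, 4}
(A ∩ B)' = U \ (A ∩ B) = {1, 2, 5, 6, 7, 8, 9, 10, 11}
Verification via A' ∪ B': A' = {1, 2, 5, 6, 7, 8, 10}, B' = {2, 5, 6, 7, 9, 10, 11}
A' ∪ B' = {1, 2, 5, 6, 7, 8, 9, 10, 11} ✓

{1, 2, 5, 6, 7, 8, 9, 10, 11}


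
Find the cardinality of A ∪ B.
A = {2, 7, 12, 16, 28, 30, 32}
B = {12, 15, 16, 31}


Set A = {2, 7, 12, 16, 28, 30, 32}, |A| = 7
Set B = {12, 15, 16, 31}, |B| = 4
A ∩ B = {12, 16}, |A ∩ B| = 2
|A ∪ B| = |A| + |B| - |A ∩ B| = 7 + 4 - 2 = 9

9


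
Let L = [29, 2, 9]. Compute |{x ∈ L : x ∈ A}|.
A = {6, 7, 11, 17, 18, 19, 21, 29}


Set A = {6, 7, 11, 17, 18, 19, 21, 29}
Candidates: [29, 2, 9]
Check each candidate:
29 ∈ A, 2 ∉ A, 9 ∉ A
Count of candidates in A: 1

1


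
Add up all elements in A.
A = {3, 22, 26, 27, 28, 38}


Set A = {3, 22, 26, 27, 28, 38}
Sum = 3 + 22 + 26 + 27 + 28 + 38 = 144

144


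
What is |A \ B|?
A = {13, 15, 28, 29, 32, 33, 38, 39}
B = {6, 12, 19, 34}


Set A = {13, 15, 28, 29, 32, 33, 38, 39}
Set B = {6, 12, 19, 34}
A \ B = {13, 15, 28, 29, 32, 33, 38, 39}
|A \ B| = 8

8


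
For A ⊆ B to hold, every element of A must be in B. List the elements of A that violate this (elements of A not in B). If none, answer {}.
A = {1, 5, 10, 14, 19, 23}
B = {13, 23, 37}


Set A = {1, 5, 10, 14, 19, 23}
Set B = {13, 23, 37}
Check each element of A against B:
1 ∉ B (include), 5 ∉ B (include), 10 ∉ B (include), 14 ∉ B (include), 19 ∉ B (include), 23 ∈ B
Elements of A not in B: {1, 5, 10, 14, 19}

{1, 5, 10, 14, 19}


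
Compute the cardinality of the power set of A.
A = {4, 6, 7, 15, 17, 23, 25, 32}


Set A = {4, 6, 7, 15, 17, 23, 25, 32}
|A| = 8
The power set P(A) contains all subsets of A.
|P(A)| = 2^|A| = 2^8 = 256

256


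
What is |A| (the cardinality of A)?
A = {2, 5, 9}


Set A = {2, 5, 9}
Listing elements: 2, 5, 9
Counting: 3 elements
|A| = 3

3


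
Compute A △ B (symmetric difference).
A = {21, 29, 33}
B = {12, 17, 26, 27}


Set A = {21, 29, 33}
Set B = {12, 17, 26, 27}
A △ B = (A \ B) ∪ (B \ A)
Elements in A but not B: {21, 29, 33}
Elements in B but not A: {12, 17, 26, 27}
A △ B = {12, 17, 21, 26, 27, 29, 33}

{12, 17, 21, 26, 27, 29, 33}


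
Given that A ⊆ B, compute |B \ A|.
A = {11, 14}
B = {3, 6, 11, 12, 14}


Set A = {11, 14}, |A| = 2
Set B = {3, 6, 11, 12, 14}, |B| = 5
Since A ⊆ B: B \ A = {3, 6, 12}
|B| - |A| = 5 - 2 = 3

3


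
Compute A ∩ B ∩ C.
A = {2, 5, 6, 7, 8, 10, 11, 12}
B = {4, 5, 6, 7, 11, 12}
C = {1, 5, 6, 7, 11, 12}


Set A = {2, 5, 6, 7, 8, 10, 11, 12}
Set B = {4, 5, 6, 7, 11, 12}
Set C = {1, 5, 6, 7, 11, 12}
First, A ∩ B = {5, 6, 7, 11, 12}
Then, (A ∩ B) ∩ C = {5, 6, 7, 11, 12}

{5, 6, 7, 11, 12}


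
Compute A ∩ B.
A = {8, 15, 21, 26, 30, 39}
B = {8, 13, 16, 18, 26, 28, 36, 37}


Set A = {8, 15, 21, 26, 30, 39}
Set B = {8, 13, 16, 18, 26, 28, 36, 37}
A ∩ B includes only elements in both sets.
Check each element of A against B:
8 ✓, 15 ✗, 21 ✗, 26 ✓, 30 ✗, 39 ✗
A ∩ B = {8, 26}

{8, 26}


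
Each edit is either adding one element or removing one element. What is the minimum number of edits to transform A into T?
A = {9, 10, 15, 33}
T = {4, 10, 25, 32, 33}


Set A = {9, 10, 15, 33}
Set T = {4, 10, 25, 32, 33}
Elements to remove from A (in A, not in T): {9, 15} → 2 removals
Elements to add to A (in T, not in A): {4, 25, 32} → 3 additions
Total edits = 2 + 3 = 5

5


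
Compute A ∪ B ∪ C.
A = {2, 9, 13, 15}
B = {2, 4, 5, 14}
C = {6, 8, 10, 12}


Set A = {2, 9, 13, 15}
Set B = {2, 4, 5, 14}
Set C = {6, 8, 10, 12}
First, A ∪ B = {2, 4, 5, 9, 13, 14, 15}
Then, (A ∪ B) ∪ C = {2, 4, 5, 6, 8, 9, 10, 12, 13, 14, 15}

{2, 4, 5, 6, 8, 9, 10, 12, 13, 14, 15}


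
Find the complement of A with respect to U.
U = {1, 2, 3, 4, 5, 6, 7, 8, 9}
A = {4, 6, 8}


Universal set U = {1, 2, 3, 4, 5, 6, 7, 8, 9}
Set A = {4, 6, 8}
A' = U \ A = elements in U but not in A
Checking each element of U:
1 (not in A, include), 2 (not in A, include), 3 (not in A, include), 4 (in A, exclude), 5 (not in A, include), 6 (in A, exclude), 7 (not in A, include), 8 (in A, exclude), 9 (not in A, include)
A' = {1, 2, 3, 5, 7, 9}

{1, 2, 3, 5, 7, 9}


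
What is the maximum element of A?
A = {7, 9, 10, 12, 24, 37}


Set A = {7, 9, 10, 12, 24, 37}
Elements in ascending order: 7, 9, 10, 12, 24, 37
The largest element is 37.

37


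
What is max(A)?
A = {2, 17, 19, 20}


Set A = {2, 17, 19, 20}
Elements in ascending order: 2, 17, 19, 20
The largest element is 20.

20


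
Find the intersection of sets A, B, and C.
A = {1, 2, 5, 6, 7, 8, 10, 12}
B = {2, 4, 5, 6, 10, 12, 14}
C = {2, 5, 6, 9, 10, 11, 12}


Set A = {1, 2, 5, 6, 7, 8, 10, 12}
Set B = {2, 4, 5, 6, 10, 12, 14}
Set C = {2, 5, 6, 9, 10, 11, 12}
First, A ∩ B = {2, 5, 6, 10, 12}
Then, (A ∩ B) ∩ C = {2, 5, 6, 10, 12}

{2, 5, 6, 10, 12}


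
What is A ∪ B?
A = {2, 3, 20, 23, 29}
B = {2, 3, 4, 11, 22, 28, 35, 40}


Set A = {2, 3, 20, 23, 29}
Set B = {2, 3, 4, 11, 22, 28, 35, 40}
A ∪ B includes all elements in either set.
Elements from A: {2, 3, 20, 23, 29}
Elements from B not already included: {4, 11, 22, 28, 35, 40}
A ∪ B = {2, 3, 4, 11, 20, 22, 23, 28, 29, 35, 40}

{2, 3, 4, 11, 20, 22, 23, 28, 29, 35, 40}


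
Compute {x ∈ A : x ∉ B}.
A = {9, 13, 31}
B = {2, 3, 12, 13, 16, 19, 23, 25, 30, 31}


Set A = {9, 13, 31}
Set B = {2, 3, 12, 13, 16, 19, 23, 25, 30, 31}
Check each element of A against B:
9 ∉ B (include), 13 ∈ B, 31 ∈ B
Elements of A not in B: {9}

{9}


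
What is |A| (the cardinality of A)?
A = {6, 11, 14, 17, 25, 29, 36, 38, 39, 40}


Set A = {6, 11, 14, 17, 25, 29, 36, 38, 39, 40}
Listing elements: 6, 11, 14, 17, 25, 29, 36, 38, 39, 40
Counting: 10 elements
|A| = 10

10


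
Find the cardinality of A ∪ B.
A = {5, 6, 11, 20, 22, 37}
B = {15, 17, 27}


Set A = {5, 6, 11, 20, 22, 37}, |A| = 6
Set B = {15, 17, 27}, |B| = 3
A ∩ B = {}, |A ∩ B| = 0
|A ∪ B| = |A| + |B| - |A ∩ B| = 6 + 3 - 0 = 9

9


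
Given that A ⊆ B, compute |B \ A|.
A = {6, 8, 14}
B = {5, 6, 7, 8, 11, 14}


Set A = {6, 8, 14}, |A| = 3
Set B = {5, 6, 7, 8, 11, 14}, |B| = 6
Since A ⊆ B: B \ A = {5, 7, 11}
|B| - |A| = 6 - 3 = 3

3


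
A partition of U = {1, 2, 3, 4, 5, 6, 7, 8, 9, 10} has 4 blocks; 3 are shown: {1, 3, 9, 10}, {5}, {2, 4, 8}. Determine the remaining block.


U = {1, 2, 3, 4, 5, 6, 7, 8, 9, 10}
Shown blocks: {1, 3, 9, 10}, {5}, {2, 4, 8}
A partition's blocks are pairwise disjoint and cover U, so the missing block = U \ (union of shown blocks).
Union of shown blocks: {1, 2, 3, 4, 5, 8, 9, 10}
Missing block = U \ (union) = {6, 7}

{6, 7}


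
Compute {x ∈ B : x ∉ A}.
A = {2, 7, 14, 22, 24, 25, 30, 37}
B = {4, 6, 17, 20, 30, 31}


Set A = {2, 7, 14, 22, 24, 25, 30, 37}
Set B = {4, 6, 17, 20, 30, 31}
Check each element of B against A:
4 ∉ A (include), 6 ∉ A (include), 17 ∉ A (include), 20 ∉ A (include), 30 ∈ A, 31 ∉ A (include)
Elements of B not in A: {4, 6, 17, 20, 31}

{4, 6, 17, 20, 31}


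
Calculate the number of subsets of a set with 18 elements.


The set has 18 elements.
The power set contains all possible subsets.
|P(A)| = 2^|A| = 2^18 = 262144

262144


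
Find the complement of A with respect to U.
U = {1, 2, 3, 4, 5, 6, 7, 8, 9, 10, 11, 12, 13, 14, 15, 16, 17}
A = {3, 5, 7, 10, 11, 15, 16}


Universal set U = {1, 2, 3, 4, 5, 6, 7, 8, 9, 10, 11, 12, 13, 14, 15, 16, 17}
Set A = {3, 5, 7, 10, 11, 15, 16}
A' = U \ A = elements in U but not in A
Checking each element of U:
1 (not in A, include), 2 (not in A, include), 3 (in A, exclude), 4 (not in A, include), 5 (in A, exclude), 6 (not in A, include), 7 (in A, exclude), 8 (not in A, include), 9 (not in A, include), 10 (in A, exclude), 11 (in A, exclude), 12 (not in A, include), 13 (not in A, include), 14 (not in A, include), 15 (in A, exclude), 16 (in A, exclude), 17 (not in A, include)
A' = {1, 2, 4, 6, 8, 9, 12, 13, 14, 17}

{1, 2, 4, 6, 8, 9, 12, 13, 14, 17}


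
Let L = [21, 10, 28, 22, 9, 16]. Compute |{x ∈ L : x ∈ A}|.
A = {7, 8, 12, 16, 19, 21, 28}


Set A = {7, 8, 12, 16, 19, 21, 28}
Candidates: [21, 10, 28, 22, 9, 16]
Check each candidate:
21 ∈ A, 10 ∉ A, 28 ∈ A, 22 ∉ A, 9 ∉ A, 16 ∈ A
Count of candidates in A: 3

3


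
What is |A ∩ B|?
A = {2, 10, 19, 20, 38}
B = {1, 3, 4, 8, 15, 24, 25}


Set A = {2, 10, 19, 20, 38}
Set B = {1, 3, 4, 8, 15, 24, 25}
A ∩ B = {}
|A ∩ B| = 0

0


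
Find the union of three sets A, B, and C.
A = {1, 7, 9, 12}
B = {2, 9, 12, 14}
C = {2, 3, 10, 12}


Set A = {1, 7, 9, 12}
Set B = {2, 9, 12, 14}
Set C = {2, 3, 10, 12}
First, A ∪ B = {1, 2, 7, 9, 12, 14}
Then, (A ∪ B) ∪ C = {1, 2, 3, 7, 9, 10, 12, 14}

{1, 2, 3, 7, 9, 10, 12, 14}


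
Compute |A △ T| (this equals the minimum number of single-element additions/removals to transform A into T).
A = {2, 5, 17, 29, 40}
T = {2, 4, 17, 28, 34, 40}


Set A = {2, 5, 17, 29, 40}
Set T = {2, 4, 17, 28, 34, 40}
Elements to remove from A (in A, not in T): {5, 29} → 2 removals
Elements to add to A (in T, not in A): {4, 28, 34} → 3 additions
Total edits = 2 + 3 = 5

5


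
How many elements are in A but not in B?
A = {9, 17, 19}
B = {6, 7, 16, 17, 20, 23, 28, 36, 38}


Set A = {9, 17, 19}
Set B = {6, 7, 16, 17, 20, 23, 28, 36, 38}
A \ B = {9, 19}
|A \ B| = 2

2


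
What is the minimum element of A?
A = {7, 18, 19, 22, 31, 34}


Set A = {7, 18, 19, 22, 31, 34}
Elements in ascending order: 7, 18, 19, 22, 31, 34
The smallest element is 7.

7


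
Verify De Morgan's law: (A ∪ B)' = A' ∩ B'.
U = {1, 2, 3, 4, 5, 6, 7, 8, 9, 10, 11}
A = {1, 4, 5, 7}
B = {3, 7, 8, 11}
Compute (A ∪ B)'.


U = {1, 2, 3, 4, 5, 6, 7, 8, 9, 10, 11}
A = {1, 4, 5, 7}, B = {3, 7, 8, 11}
A ∪ B = {1, 3, 4, 5, 7, 8, 11}
(A ∪ B)' = U \ (A ∪ B) = {2, 6, 9, 10}
Verification via A' ∩ B': A' = {2, 3, 6, 8, 9, 10, 11}, B' = {1, 2, 4, 5, 6, 9, 10}
A' ∩ B' = {2, 6, 9, 10} ✓

{2, 6, 9, 10}


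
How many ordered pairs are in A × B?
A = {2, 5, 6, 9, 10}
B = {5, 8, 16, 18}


Set A = {2, 5, 6, 9, 10} has 5 elements.
Set B = {5, 8, 16, 18} has 4 elements.
|A × B| = |A| × |B| = 5 × 4 = 20

20


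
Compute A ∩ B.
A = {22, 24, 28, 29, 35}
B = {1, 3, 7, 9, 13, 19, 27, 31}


Set A = {22, 24, 28, 29, 35}
Set B = {1, 3, 7, 9, 13, 19, 27, 31}
A ∩ B includes only elements in both sets.
Check each element of A against B:
22 ✗, 24 ✗, 28 ✗, 29 ✗, 35 ✗
A ∩ B = {}

{}


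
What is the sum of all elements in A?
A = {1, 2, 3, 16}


Set A = {1, 2, 3, 16}
Sum = 1 + 2 + 3 + 16 = 22

22


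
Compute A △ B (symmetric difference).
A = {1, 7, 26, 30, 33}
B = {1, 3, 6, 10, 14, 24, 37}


Set A = {1, 7, 26, 30, 33}
Set B = {1, 3, 6, 10, 14, 24, 37}
A △ B = (A \ B) ∪ (B \ A)
Elements in A but not B: {7, 26, 30, 33}
Elements in B but not A: {3, 6, 10, 14, 24, 37}
A △ B = {3, 6, 7, 10, 14, 24, 26, 30, 33, 37}

{3, 6, 7, 10, 14, 24, 26, 30, 33, 37}


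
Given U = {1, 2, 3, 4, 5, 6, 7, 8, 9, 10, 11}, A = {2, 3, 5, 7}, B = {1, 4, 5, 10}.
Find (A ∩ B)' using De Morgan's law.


U = {1, 2, 3, 4, 5, 6, 7, 8, 9, 10, 11}
A = {2, 3, 5, 7}, B = {1, 4, 5, 10}
A ∩ B = {5}
(A ∩ B)' = U \ (A ∩ B) = {1, 2, 3, 4, 6, 7, 8, 9, 10, 11}
Verification via A' ∪ B': A' = {1, 4, 6, 8, 9, 10, 11}, B' = {2, 3, 6, 7, 8, 9, 11}
A' ∪ B' = {1, 2, 3, 4, 6, 7, 8, 9, 10, 11} ✓

{1, 2, 3, 4, 6, 7, 8, 9, 10, 11}


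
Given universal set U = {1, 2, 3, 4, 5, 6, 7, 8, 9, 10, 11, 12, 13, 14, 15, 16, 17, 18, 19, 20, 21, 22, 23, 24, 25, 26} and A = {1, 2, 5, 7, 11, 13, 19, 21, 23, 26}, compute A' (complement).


Universal set U = {1, 2, 3, 4, 5, 6, 7, 8, 9, 10, 11, 12, 13, 14, 15, 16, 17, 18, 19, 20, 21, 22, 23, 24, 25, 26}
Set A = {1, 2, 5, 7, 11, 13, 19, 21, 23, 26}
A' = U \ A = elements in U but not in A
Checking each element of U:
1 (in A, exclude), 2 (in A, exclude), 3 (not in A, include), 4 (not in A, include), 5 (in A, exclude), 6 (not in A, include), 7 (in A, exclude), 8 (not in A, include), 9 (not in A, include), 10 (not in A, include), 11 (in A, exclude), 12 (not in A, include), 13 (in A, exclude), 14 (not in A, include), 15 (not in A, include), 16 (not in A, include), 17 (not in A, include), 18 (not in A, include), 19 (in A, exclude), 20 (not in A, include), 21 (in A, exclude), 22 (not in A, include), 23 (in A, exclude), 24 (not in A, include), 25 (not in A, include), 26 (in A, exclude)
A' = {3, 4, 6, 8, 9, 10, 12, 14, 15, 16, 17, 18, 20, 22, 24, 25}

{3, 4, 6, 8, 9, 10, 12, 14, 15, 16, 17, 18, 20, 22, 24, 25}


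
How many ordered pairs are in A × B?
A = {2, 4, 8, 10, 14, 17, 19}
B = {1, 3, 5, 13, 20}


Set A = {2, 4, 8, 10, 14, 17, 19} has 7 elements.
Set B = {1, 3, 5, 13, 20} has 5 elements.
|A × B| = |A| × |B| = 7 × 5 = 35

35


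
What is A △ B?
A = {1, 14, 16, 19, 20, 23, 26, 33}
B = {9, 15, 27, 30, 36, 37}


Set A = {1, 14, 16, 19, 20, 23, 26, 33}
Set B = {9, 15, 27, 30, 36, 37}
A △ B = (A \ B) ∪ (B \ A)
Elements in A but not B: {1, 14, 16, 19, 20, 23, 26, 33}
Elements in B but not A: {9, 15, 27, 30, 36, 37}
A △ B = {1, 9, 14, 15, 16, 19, 20, 23, 26, 27, 30, 33, 36, 37}

{1, 9, 14, 15, 16, 19, 20, 23, 26, 27, 30, 33, 36, 37}


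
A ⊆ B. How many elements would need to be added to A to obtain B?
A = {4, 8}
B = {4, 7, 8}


Set A = {4, 8}, |A| = 2
Set B = {4, 7, 8}, |B| = 3
Since A ⊆ B: B \ A = {7}
|B| - |A| = 3 - 2 = 1

1


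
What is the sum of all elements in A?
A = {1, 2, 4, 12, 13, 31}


Set A = {1, 2, 4, 12, 13, 31}
Sum = 1 + 2 + 4 + 12 + 13 + 31 = 63

63


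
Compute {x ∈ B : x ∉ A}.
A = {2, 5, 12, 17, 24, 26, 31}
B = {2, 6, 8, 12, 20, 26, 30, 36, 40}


Set A = {2, 5, 12, 17, 24, 26, 31}
Set B = {2, 6, 8, 12, 20, 26, 30, 36, 40}
Check each element of B against A:
2 ∈ A, 6 ∉ A (include), 8 ∉ A (include), 12 ∈ A, 20 ∉ A (include), 26 ∈ A, 30 ∉ A (include), 36 ∉ A (include), 40 ∉ A (include)
Elements of B not in A: {6, 8, 20, 30, 36, 40}

{6, 8, 20, 30, 36, 40}


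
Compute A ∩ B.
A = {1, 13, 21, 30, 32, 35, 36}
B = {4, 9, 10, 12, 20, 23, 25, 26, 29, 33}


Set A = {1, 13, 21, 30, 32, 35, 36}
Set B = {4, 9, 10, 12, 20, 23, 25, 26, 29, 33}
A ∩ B includes only elements in both sets.
Check each element of A against B:
1 ✗, 13 ✗, 21 ✗, 30 ✗, 32 ✗, 35 ✗, 36 ✗
A ∩ B = {}

{}


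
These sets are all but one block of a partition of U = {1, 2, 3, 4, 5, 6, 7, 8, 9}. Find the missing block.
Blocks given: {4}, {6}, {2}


U = {1, 2, 3, 4, 5, 6, 7, 8, 9}
Shown blocks: {4}, {6}, {2}
A partition's blocks are pairwise disjoint and cover U, so the missing block = U \ (union of shown blocks).
Union of shown blocks: {2, 4, 6}
Missing block = U \ (union) = {1, 3, 5, 7, 8, 9}

{1, 3, 5, 7, 8, 9}


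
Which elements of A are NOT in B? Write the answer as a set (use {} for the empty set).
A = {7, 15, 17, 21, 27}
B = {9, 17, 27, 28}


Set A = {7, 15, 17, 21, 27}
Set B = {9, 17, 27, 28}
Check each element of A against B:
7 ∉ B (include), 15 ∉ B (include), 17 ∈ B, 21 ∉ B (include), 27 ∈ B
Elements of A not in B: {7, 15, 21}

{7, 15, 21}


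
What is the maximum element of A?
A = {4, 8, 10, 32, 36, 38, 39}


Set A = {4, 8, 10, 32, 36, 38, 39}
Elements in ascending order: 4, 8, 10, 32, 36, 38, 39
The largest element is 39.

39


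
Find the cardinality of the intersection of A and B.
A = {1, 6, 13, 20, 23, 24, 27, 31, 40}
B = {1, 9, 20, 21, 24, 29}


Set A = {1, 6, 13, 20, 23, 24, 27, 31, 40}
Set B = {1, 9, 20, 21, 24, 29}
A ∩ B = {1, 20, 24}
|A ∩ B| = 3

3


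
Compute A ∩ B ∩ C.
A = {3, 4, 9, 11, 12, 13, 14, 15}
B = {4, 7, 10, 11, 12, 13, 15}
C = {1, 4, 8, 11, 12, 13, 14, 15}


Set A = {3, 4, 9, 11, 12, 13, 14, 15}
Set B = {4, 7, 10, 11, 12, 13, 15}
Set C = {1, 4, 8, 11, 12, 13, 14, 15}
First, A ∩ B = {4, 11, 12, 13, 15}
Then, (A ∩ B) ∩ C = {4, 11, 12, 13, 15}

{4, 11, 12, 13, 15}


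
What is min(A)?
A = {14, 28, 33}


Set A = {14, 28, 33}
Elements in ascending order: 14, 28, 33
The smallest element is 14.

14


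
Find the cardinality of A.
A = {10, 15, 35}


Set A = {10, 15, 35}
Listing elements: 10, 15, 35
Counting: 3 elements
|A| = 3

3


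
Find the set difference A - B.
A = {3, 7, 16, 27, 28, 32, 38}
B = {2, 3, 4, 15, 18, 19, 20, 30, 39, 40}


Set A = {3, 7, 16, 27, 28, 32, 38}
Set B = {2, 3, 4, 15, 18, 19, 20, 30, 39, 40}
A \ B includes elements in A that are not in B.
Check each element of A:
3 (in B, remove), 7 (not in B, keep), 16 (not in B, keep), 27 (not in B, keep), 28 (not in B, keep), 32 (not in B, keep), 38 (not in B, keep)
A \ B = {7, 16, 27, 28, 32, 38}

{7, 16, 27, 28, 32, 38}


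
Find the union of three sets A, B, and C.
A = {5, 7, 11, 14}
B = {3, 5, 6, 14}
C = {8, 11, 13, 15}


Set A = {5, 7, 11, 14}
Set B = {3, 5, 6, 14}
Set C = {8, 11, 13, 15}
First, A ∪ B = {3, 5, 6, 7, 11, 14}
Then, (A ∪ B) ∪ C = {3, 5, 6, 7, 8, 11, 13, 14, 15}

{3, 5, 6, 7, 8, 11, 13, 14, 15}


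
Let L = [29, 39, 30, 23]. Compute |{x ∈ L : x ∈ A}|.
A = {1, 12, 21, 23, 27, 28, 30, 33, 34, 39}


Set A = {1, 12, 21, 23, 27, 28, 30, 33, 34, 39}
Candidates: [29, 39, 30, 23]
Check each candidate:
29 ∉ A, 39 ∈ A, 30 ∈ A, 23 ∈ A
Count of candidates in A: 3

3


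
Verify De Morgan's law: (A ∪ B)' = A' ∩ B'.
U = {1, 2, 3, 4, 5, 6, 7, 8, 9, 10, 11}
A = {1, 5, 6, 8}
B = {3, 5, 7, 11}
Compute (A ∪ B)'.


U = {1, 2, 3, 4, 5, 6, 7, 8, 9, 10, 11}
A = {1, 5, 6, 8}, B = {3, 5, 7, 11}
A ∪ B = {1, 3, 5, 6, 7, 8, 11}
(A ∪ B)' = U \ (A ∪ B) = {2, 4, 9, 10}
Verification via A' ∩ B': A' = {2, 3, 4, 7, 9, 10, 11}, B' = {1, 2, 4, 6, 8, 9, 10}
A' ∩ B' = {2, 4, 9, 10} ✓

{2, 4, 9, 10}


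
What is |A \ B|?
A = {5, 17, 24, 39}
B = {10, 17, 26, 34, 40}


Set A = {5, 17, 24, 39}
Set B = {10, 17, 26, 34, 40}
A \ B = {5, 24, 39}
|A \ B| = 3

3


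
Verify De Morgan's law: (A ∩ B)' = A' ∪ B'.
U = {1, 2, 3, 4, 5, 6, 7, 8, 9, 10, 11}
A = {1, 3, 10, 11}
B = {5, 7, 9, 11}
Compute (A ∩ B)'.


U = {1, 2, 3, 4, 5, 6, 7, 8, 9, 10, 11}
A = {1, 3, 10, 11}, B = {5, 7, 9, 11}
A ∩ B = {11}
(A ∩ B)' = U \ (A ∩ B) = {1, 2, 3, 4, 5, 6, 7, 8, 9, 10}
Verification via A' ∪ B': A' = {2, 4, 5, 6, 7, 8, 9}, B' = {1, 2, 3, 4, 6, 8, 10}
A' ∪ B' = {1, 2, 3, 4, 5, 6, 7, 8, 9, 10} ✓

{1, 2, 3, 4, 5, 6, 7, 8, 9, 10}


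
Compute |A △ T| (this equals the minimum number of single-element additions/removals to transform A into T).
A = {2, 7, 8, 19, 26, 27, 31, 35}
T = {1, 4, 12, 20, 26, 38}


Set A = {2, 7, 8, 19, 26, 27, 31, 35}
Set T = {1, 4, 12, 20, 26, 38}
Elements to remove from A (in A, not in T): {2, 7, 8, 19, 27, 31, 35} → 7 removals
Elements to add to A (in T, not in A): {1, 4, 12, 20, 38} → 5 additions
Total edits = 7 + 5 = 12

12


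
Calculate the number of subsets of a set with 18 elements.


The set has 18 elements.
The power set contains all possible subsets.
|P(A)| = 2^|A| = 2^18 = 262144

262144


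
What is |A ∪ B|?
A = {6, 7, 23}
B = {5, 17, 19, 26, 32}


Set A = {6, 7, 23}, |A| = 3
Set B = {5, 17, 19, 26, 32}, |B| = 5
A ∩ B = {}, |A ∩ B| = 0
|A ∪ B| = |A| + |B| - |A ∩ B| = 3 + 5 - 0 = 8

8


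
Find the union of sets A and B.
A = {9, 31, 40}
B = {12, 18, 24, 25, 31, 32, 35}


Set A = {9, 31, 40}
Set B = {12, 18, 24, 25, 31, 32, 35}
A ∪ B includes all elements in either set.
Elements from A: {9, 31, 40}
Elements from B not already included: {12, 18, 24, 25, 32, 35}
A ∪ B = {9, 12, 18, 24, 25, 31, 32, 35, 40}

{9, 12, 18, 24, 25, 31, 32, 35, 40}


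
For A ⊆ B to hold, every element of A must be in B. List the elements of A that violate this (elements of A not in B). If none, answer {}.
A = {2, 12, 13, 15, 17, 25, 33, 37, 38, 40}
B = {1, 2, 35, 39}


Set A = {2, 12, 13, 15, 17, 25, 33, 37, 38, 40}
Set B = {1, 2, 35, 39}
Check each element of A against B:
2 ∈ B, 12 ∉ B (include), 13 ∉ B (include), 15 ∉ B (include), 17 ∉ B (include), 25 ∉ B (include), 33 ∉ B (include), 37 ∉ B (include), 38 ∉ B (include), 40 ∉ B (include)
Elements of A not in B: {12, 13, 15, 17, 25, 33, 37, 38, 40}

{12, 13, 15, 17, 25, 33, 37, 38, 40}


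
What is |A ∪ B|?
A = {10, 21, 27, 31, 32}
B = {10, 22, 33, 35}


Set A = {10, 21, 27, 31, 32}, |A| = 5
Set B = {10, 22, 33, 35}, |B| = 4
A ∩ B = {10}, |A ∩ B| = 1
|A ∪ B| = |A| + |B| - |A ∩ B| = 5 + 4 - 1 = 8

8


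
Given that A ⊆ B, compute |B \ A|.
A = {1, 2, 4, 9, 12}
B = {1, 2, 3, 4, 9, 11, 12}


Set A = {1, 2, 4, 9, 12}, |A| = 5
Set B = {1, 2, 3, 4, 9, 11, 12}, |B| = 7
Since A ⊆ B: B \ A = {3, 11}
|B| - |A| = 7 - 5 = 2

2


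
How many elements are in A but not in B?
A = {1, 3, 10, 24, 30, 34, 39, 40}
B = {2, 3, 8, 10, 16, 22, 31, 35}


Set A = {1, 3, 10, 24, 30, 34, 39, 40}
Set B = {2, 3, 8, 10, 16, 22, 31, 35}
A \ B = {1, 24, 30, 34, 39, 40}
|A \ B| = 6

6


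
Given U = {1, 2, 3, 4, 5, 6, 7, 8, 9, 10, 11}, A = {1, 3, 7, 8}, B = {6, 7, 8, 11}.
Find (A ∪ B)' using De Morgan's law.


U = {1, 2, 3, 4, 5, 6, 7, 8, 9, 10, 11}
A = {1, 3, 7, 8}, B = {6, 7, 8, 11}
A ∪ B = {1, 3, 6, 7, 8, 11}
(A ∪ B)' = U \ (A ∪ B) = {2, 4, 5, 9, 10}
Verification via A' ∩ B': A' = {2, 4, 5, 6, 9, 10, 11}, B' = {1, 2, 3, 4, 5, 9, 10}
A' ∩ B' = {2, 4, 5, 9, 10} ✓

{2, 4, 5, 9, 10}


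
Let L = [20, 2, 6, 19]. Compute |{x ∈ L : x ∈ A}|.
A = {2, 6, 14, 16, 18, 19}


Set A = {2, 6, 14, 16, 18, 19}
Candidates: [20, 2, 6, 19]
Check each candidate:
20 ∉ A, 2 ∈ A, 6 ∈ A, 19 ∈ A
Count of candidates in A: 3

3


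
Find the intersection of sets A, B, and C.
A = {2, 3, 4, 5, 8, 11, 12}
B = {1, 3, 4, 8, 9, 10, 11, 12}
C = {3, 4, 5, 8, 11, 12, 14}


Set A = {2, 3, 4, 5, 8, 11, 12}
Set B = {1, 3, 4, 8, 9, 10, 11, 12}
Set C = {3, 4, 5, 8, 11, 12, 14}
First, A ∩ B = {3, 4, 8, 11, 12}
Then, (A ∩ B) ∩ C = {3, 4, 8, 11, 12}

{3, 4, 8, 11, 12}


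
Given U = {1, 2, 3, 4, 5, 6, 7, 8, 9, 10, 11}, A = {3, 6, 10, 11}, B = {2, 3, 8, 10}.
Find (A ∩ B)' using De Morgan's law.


U = {1, 2, 3, 4, 5, 6, 7, 8, 9, 10, 11}
A = {3, 6, 10, 11}, B = {2, 3, 8, 10}
A ∩ B = {3, 10}
(A ∩ B)' = U \ (A ∩ B) = {1, 2, 4, 5, 6, 7, 8, 9, 11}
Verification via A' ∪ B': A' = {1, 2, 4, 5, 7, 8, 9}, B' = {1, 4, 5, 6, 7, 9, 11}
A' ∪ B' = {1, 2, 4, 5, 6, 7, 8, 9, 11} ✓

{1, 2, 4, 5, 6, 7, 8, 9, 11}


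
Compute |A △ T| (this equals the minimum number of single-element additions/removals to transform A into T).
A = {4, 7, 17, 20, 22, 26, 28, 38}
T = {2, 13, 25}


Set A = {4, 7, 17, 20, 22, 26, 28, 38}
Set T = {2, 13, 25}
Elements to remove from A (in A, not in T): {4, 7, 17, 20, 22, 26, 28, 38} → 8 removals
Elements to add to A (in T, not in A): {2, 13, 25} → 3 additions
Total edits = 8 + 3 = 11

11


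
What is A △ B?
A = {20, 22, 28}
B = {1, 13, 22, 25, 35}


Set A = {20, 22, 28}
Set B = {1, 13, 22, 25, 35}
A △ B = (A \ B) ∪ (B \ A)
Elements in A but not B: {20, 28}
Elements in B but not A: {1, 13, 25, 35}
A △ B = {1, 13, 20, 25, 28, 35}

{1, 13, 20, 25, 28, 35}


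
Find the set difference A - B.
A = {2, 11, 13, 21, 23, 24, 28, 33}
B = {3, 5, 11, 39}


Set A = {2, 11, 13, 21, 23, 24, 28, 33}
Set B = {3, 5, 11, 39}
A \ B includes elements in A that are not in B.
Check each element of A:
2 (not in B, keep), 11 (in B, remove), 13 (not in B, keep), 21 (not in B, keep), 23 (not in B, keep), 24 (not in B, keep), 28 (not in B, keep), 33 (not in B, keep)
A \ B = {2, 13, 21, 23, 24, 28, 33}

{2, 13, 21, 23, 24, 28, 33}


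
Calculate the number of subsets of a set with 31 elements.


The set has 31 elements.
The power set contains all possible subsets.
|P(A)| = 2^|A| = 2^31 = 2147483648

2147483648


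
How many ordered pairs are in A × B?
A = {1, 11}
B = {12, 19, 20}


Set A = {1, 11} has 2 elements.
Set B = {12, 19, 20} has 3 elements.
|A × B| = |A| × |B| = 2 × 3 = 6

6


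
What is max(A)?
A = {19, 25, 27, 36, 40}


Set A = {19, 25, 27, 36, 40}
Elements in ascending order: 19, 25, 27, 36, 40
The largest element is 40.

40


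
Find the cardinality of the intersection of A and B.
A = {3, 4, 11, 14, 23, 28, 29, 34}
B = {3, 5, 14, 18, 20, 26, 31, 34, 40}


Set A = {3, 4, 11, 14, 23, 28, 29, 34}
Set B = {3, 5, 14, 18, 20, 26, 31, 34, 40}
A ∩ B = {3, 14, 34}
|A ∩ B| = 3

3


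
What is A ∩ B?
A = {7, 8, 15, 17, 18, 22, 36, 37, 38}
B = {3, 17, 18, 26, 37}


Set A = {7, 8, 15, 17, 18, 22, 36, 37, 38}
Set B = {3, 17, 18, 26, 37}
A ∩ B includes only elements in both sets.
Check each element of A against B:
7 ✗, 8 ✗, 15 ✗, 17 ✓, 18 ✓, 22 ✗, 36 ✗, 37 ✓, 38 ✗
A ∩ B = {17, 18, 37}

{17, 18, 37}


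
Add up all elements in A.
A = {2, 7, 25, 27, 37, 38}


Set A = {2, 7, 25, 27, 37, 38}
Sum = 2 + 7 + 25 + 27 + 37 + 38 = 136

136


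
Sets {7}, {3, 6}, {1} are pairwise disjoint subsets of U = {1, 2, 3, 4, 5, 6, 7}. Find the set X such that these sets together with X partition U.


U = {1, 2, 3, 4, 5, 6, 7}
Shown blocks: {7}, {3, 6}, {1}
A partition's blocks are pairwise disjoint and cover U, so the missing block = U \ (union of shown blocks).
Union of shown blocks: {1, 3, 6, 7}
Missing block = U \ (union) = {2, 4, 5}

{2, 4, 5}


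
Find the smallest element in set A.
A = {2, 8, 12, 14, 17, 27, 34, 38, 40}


Set A = {2, 8, 12, 14, 17, 27, 34, 38, 40}
Elements in ascending order: 2, 8, 12, 14, 17, 27, 34, 38, 40
The smallest element is 2.

2


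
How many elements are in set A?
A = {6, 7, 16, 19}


Set A = {6, 7, 16, 19}
Listing elements: 6, 7, 16, 19
Counting: 4 elements
|A| = 4

4


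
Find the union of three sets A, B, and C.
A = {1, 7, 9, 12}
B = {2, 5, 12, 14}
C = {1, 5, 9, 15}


Set A = {1, 7, 9, 12}
Set B = {2, 5, 12, 14}
Set C = {1, 5, 9, 15}
First, A ∪ B = {1, 2, 5, 7, 9, 12, 14}
Then, (A ∪ B) ∪ C = {1, 2, 5, 7, 9, 12, 14, 15}

{1, 2, 5, 7, 9, 12, 14, 15}


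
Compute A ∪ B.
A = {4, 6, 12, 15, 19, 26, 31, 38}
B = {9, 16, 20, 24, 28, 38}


Set A = {4, 6, 12, 15, 19, 26, 31, 38}
Set B = {9, 16, 20, 24, 28, 38}
A ∪ B includes all elements in either set.
Elements from A: {4, 6, 12, 15, 19, 26, 31, 38}
Elements from B not already included: {9, 16, 20, 24, 28}
A ∪ B = {4, 6, 9, 12, 15, 16, 19, 20, 24, 26, 28, 31, 38}

{4, 6, 9, 12, 15, 16, 19, 20, 24, 26, 28, 31, 38}


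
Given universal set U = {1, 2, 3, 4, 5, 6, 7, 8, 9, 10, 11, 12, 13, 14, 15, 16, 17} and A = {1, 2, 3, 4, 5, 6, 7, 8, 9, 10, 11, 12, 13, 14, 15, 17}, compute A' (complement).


Universal set U = {1, 2, 3, 4, 5, 6, 7, 8, 9, 10, 11, 12, 13, 14, 15, 16, 17}
Set A = {1, 2, 3, 4, 5, 6, 7, 8, 9, 10, 11, 12, 13, 14, 15, 17}
A' = U \ A = elements in U but not in A
Checking each element of U:
1 (in A, exclude), 2 (in A, exclude), 3 (in A, exclude), 4 (in A, exclude), 5 (in A, exclude), 6 (in A, exclude), 7 (in A, exclude), 8 (in A, exclude), 9 (in A, exclude), 10 (in A, exclude), 11 (in A, exclude), 12 (in A, exclude), 13 (in A, exclude), 14 (in A, exclude), 15 (in A, exclude), 16 (not in A, include), 17 (in A, exclude)
A' = {16}

{16}


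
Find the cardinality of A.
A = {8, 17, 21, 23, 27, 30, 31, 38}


Set A = {8, 17, 21, 23, 27, 30, 31, 38}
Listing elements: 8, 17, 21, 23, 27, 30, 31, 38
Counting: 8 elements
|A| = 8

8


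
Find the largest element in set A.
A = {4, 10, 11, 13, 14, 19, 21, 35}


Set A = {4, 10, 11, 13, 14, 19, 21, 35}
Elements in ascending order: 4, 10, 11, 13, 14, 19, 21, 35
The largest element is 35.

35


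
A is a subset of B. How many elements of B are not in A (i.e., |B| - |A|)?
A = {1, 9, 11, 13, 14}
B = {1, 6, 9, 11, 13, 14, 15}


Set A = {1, 9, 11, 13, 14}, |A| = 5
Set B = {1, 6, 9, 11, 13, 14, 15}, |B| = 7
Since A ⊆ B: B \ A = {6, 15}
|B| - |A| = 7 - 5 = 2

2


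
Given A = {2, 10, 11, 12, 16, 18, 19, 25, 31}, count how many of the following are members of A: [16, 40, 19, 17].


Set A = {2, 10, 11, 12, 16, 18, 19, 25, 31}
Candidates: [16, 40, 19, 17]
Check each candidate:
16 ∈ A, 40 ∉ A, 19 ∈ A, 17 ∉ A
Count of candidates in A: 2

2


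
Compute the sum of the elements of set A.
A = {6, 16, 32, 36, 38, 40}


Set A = {6, 16, 32, 36, 38, 40}
Sum = 6 + 16 + 32 + 36 + 38 + 40 = 168

168


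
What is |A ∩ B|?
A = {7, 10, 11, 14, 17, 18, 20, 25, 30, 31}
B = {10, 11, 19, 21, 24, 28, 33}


Set A = {7, 10, 11, 14, 17, 18, 20, 25, 30, 31}
Set B = {10, 11, 19, 21, 24, 28, 33}
A ∩ B = {10, 11}
|A ∩ B| = 2

2


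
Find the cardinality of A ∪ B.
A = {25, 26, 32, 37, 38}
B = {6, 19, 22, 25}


Set A = {25, 26, 32, 37, 38}, |A| = 5
Set B = {6, 19, 22, 25}, |B| = 4
A ∩ B = {25}, |A ∩ B| = 1
|A ∪ B| = |A| + |B| - |A ∩ B| = 5 + 4 - 1 = 8

8


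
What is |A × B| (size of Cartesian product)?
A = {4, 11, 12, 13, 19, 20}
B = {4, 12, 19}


Set A = {4, 11, 12, 13, 19, 20} has 6 elements.
Set B = {4, 12, 19} has 3 elements.
|A × B| = |A| × |B| = 6 × 3 = 18

18


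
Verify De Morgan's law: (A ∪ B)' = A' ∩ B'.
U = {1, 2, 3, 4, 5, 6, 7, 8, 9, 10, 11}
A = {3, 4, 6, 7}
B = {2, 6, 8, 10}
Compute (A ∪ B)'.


U = {1, 2, 3, 4, 5, 6, 7, 8, 9, 10, 11}
A = {3, 4, 6, 7}, B = {2, 6, 8, 10}
A ∪ B = {2, 3, 4, 6, 7, 8, 10}
(A ∪ B)' = U \ (A ∪ B) = {1, 5, 9, 11}
Verification via A' ∩ B': A' = {1, 2, 5, 8, 9, 10, 11}, B' = {1, 3, 4, 5, 7, 9, 11}
A' ∩ B' = {1, 5, 9, 11} ✓

{1, 5, 9, 11}


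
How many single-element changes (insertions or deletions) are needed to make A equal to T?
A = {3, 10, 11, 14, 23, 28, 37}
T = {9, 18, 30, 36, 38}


Set A = {3, 10, 11, 14, 23, 28, 37}
Set T = {9, 18, 30, 36, 38}
Elements to remove from A (in A, not in T): {3, 10, 11, 14, 23, 28, 37} → 7 removals
Elements to add to A (in T, not in A): {9, 18, 30, 36, 38} → 5 additions
Total edits = 7 + 5 = 12

12


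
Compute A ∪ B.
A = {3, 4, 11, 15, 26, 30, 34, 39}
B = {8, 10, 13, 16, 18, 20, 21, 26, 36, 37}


Set A = {3, 4, 11, 15, 26, 30, 34, 39}
Set B = {8, 10, 13, 16, 18, 20, 21, 26, 36, 37}
A ∪ B includes all elements in either set.
Elements from A: {3, 4, 11, 15, 26, 30, 34, 39}
Elements from B not already included: {8, 10, 13, 16, 18, 20, 21, 36, 37}
A ∪ B = {3, 4, 8, 10, 11, 13, 15, 16, 18, 20, 21, 26, 30, 34, 36, 37, 39}

{3, 4, 8, 10, 11, 13, 15, 16, 18, 20, 21, 26, 30, 34, 36, 37, 39}


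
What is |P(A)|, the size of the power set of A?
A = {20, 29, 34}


Set A = {20, 29, 34}
|A| = 3
The power set P(A) contains all subsets of A.
|P(A)| = 2^|A| = 2^3 = 8

8


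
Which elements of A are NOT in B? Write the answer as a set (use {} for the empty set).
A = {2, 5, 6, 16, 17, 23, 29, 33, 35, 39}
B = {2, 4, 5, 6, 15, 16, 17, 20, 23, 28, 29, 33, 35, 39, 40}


Set A = {2, 5, 6, 16, 17, 23, 29, 33, 35, 39}
Set B = {2, 4, 5, 6, 15, 16, 17, 20, 23, 28, 29, 33, 35, 39, 40}
Check each element of A against B:
2 ∈ B, 5 ∈ B, 6 ∈ B, 16 ∈ B, 17 ∈ B, 23 ∈ B, 29 ∈ B, 33 ∈ B, 35 ∈ B, 39 ∈ B
Elements of A not in B: {}

{}


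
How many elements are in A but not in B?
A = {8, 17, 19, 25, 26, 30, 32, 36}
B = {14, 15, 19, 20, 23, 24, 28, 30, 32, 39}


Set A = {8, 17, 19, 25, 26, 30, 32, 36}
Set B = {14, 15, 19, 20, 23, 24, 28, 30, 32, 39}
A \ B = {8, 17, 25, 26, 36}
|A \ B| = 5

5


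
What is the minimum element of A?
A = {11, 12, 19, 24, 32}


Set A = {11, 12, 19, 24, 32}
Elements in ascending order: 11, 12, 19, 24, 32
The smallest element is 11.

11


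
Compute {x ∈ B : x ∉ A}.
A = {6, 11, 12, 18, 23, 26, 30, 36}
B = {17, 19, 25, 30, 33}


Set A = {6, 11, 12, 18, 23, 26, 30, 36}
Set B = {17, 19, 25, 30, 33}
Check each element of B against A:
17 ∉ A (include), 19 ∉ A (include), 25 ∉ A (include), 30 ∈ A, 33 ∉ A (include)
Elements of B not in A: {17, 19, 25, 33}

{17, 19, 25, 33}


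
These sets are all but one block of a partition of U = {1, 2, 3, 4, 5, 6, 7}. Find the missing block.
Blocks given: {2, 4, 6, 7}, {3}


U = {1, 2, 3, 4, 5, 6, 7}
Shown blocks: {2, 4, 6, 7}, {3}
A partition's blocks are pairwise disjoint and cover U, so the missing block = U \ (union of shown blocks).
Union of shown blocks: {2, 3, 4, 6, 7}
Missing block = U \ (union) = {1, 5}

{1, 5}


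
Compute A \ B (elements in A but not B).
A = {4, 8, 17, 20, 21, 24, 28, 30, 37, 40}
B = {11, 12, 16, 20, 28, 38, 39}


Set A = {4, 8, 17, 20, 21, 24, 28, 30, 37, 40}
Set B = {11, 12, 16, 20, 28, 38, 39}
A \ B includes elements in A that are not in B.
Check each element of A:
4 (not in B, keep), 8 (not in B, keep), 17 (not in B, keep), 20 (in B, remove), 21 (not in B, keep), 24 (not in B, keep), 28 (in B, remove), 30 (not in B, keep), 37 (not in B, keep), 40 (not in B, keep)
A \ B = {4, 8, 17, 21, 24, 30, 37, 40}

{4, 8, 17, 21, 24, 30, 37, 40}


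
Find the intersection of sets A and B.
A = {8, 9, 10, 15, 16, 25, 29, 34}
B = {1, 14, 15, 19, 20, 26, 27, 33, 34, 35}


Set A = {8, 9, 10, 15, 16, 25, 29, 34}
Set B = {1, 14, 15, 19, 20, 26, 27, 33, 34, 35}
A ∩ B includes only elements in both sets.
Check each element of A against B:
8 ✗, 9 ✗, 10 ✗, 15 ✓, 16 ✗, 25 ✗, 29 ✗, 34 ✓
A ∩ B = {15, 34}

{15, 34}
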